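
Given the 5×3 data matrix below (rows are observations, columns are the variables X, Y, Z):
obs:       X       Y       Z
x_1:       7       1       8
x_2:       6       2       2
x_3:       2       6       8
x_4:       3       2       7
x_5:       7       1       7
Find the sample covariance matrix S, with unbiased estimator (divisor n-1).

Step 1 — column means:
  mean(X) = (7 + 6 + 2 + 3 + 7) / 5 = 25/5 = 5
  mean(Y) = (1 + 2 + 6 + 2 + 1) / 5 = 12/5 = 2.4
  mean(Z) = (8 + 2 + 8 + 7 + 7) / 5 = 32/5 = 6.4

Step 2 — sample covariance S[i,j] = (1/(n-1)) · Σ_k (x_{k,i} - mean_i) · (x_{k,j} - mean_j), with n-1 = 4.
  S[X,X] = ((2)·(2) + (1)·(1) + (-3)·(-3) + (-2)·(-2) + (2)·(2)) / 4 = 22/4 = 5.5
  S[X,Y] = ((2)·(-1.4) + (1)·(-0.4) + (-3)·(3.6) + (-2)·(-0.4) + (2)·(-1.4)) / 4 = -16/4 = -4
  S[X,Z] = ((2)·(1.6) + (1)·(-4.4) + (-3)·(1.6) + (-2)·(0.6) + (2)·(0.6)) / 4 = -6/4 = -1.5
  S[Y,Y] = ((-1.4)·(-1.4) + (-0.4)·(-0.4) + (3.6)·(3.6) + (-0.4)·(-0.4) + (-1.4)·(-1.4)) / 4 = 17.2/4 = 4.3
  S[Y,Z] = ((-1.4)·(1.6) + (-0.4)·(-4.4) + (3.6)·(1.6) + (-0.4)·(0.6) + (-1.4)·(0.6)) / 4 = 4.2/4 = 1.05
  S[Z,Z] = ((1.6)·(1.6) + (-4.4)·(-4.4) + (1.6)·(1.6) + (0.6)·(0.6) + (0.6)·(0.6)) / 4 = 25.2/4 = 6.3

S is symmetric (S[j,i] = S[i,j]). Assembling:

S = [[5.5, -4, -1.5],
 [-4, 4.3, 1.05],
 [-1.5, 1.05, 6.3]]


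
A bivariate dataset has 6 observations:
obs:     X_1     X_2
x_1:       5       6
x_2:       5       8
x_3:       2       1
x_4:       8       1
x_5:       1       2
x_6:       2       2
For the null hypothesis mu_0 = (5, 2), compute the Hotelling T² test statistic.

Step 1 — sample mean vector:
  mean(X_1) = (5 + 5 + 2 + 8 + 1 + 2) / 6 = 23/6 = 3.8333
  mean(X_2) = (6 + 8 + 1 + 1 + 2 + 2) / 6 = 20/6 = 3.3333
  x̄ = (3.8333, 3.3333),  deviation x̄ - mu_0 = (3.8333, 3.3333) - (5, 2) = (-1.1667, 1.3333).

Step 2 — sample covariance matrix, S[i,j] = (1/(n-1)) · Σ_k (x_{k,i} - mean_i) · (x_{k,j} - mean_j), divisor n-1 = 5:
  S[X_1,X_1] = ((1.1667)·(1.1667) + (1.1667)·(1.1667) + (-1.8333)·(-1.8333) + (4.1667)·(4.1667) + (-2.8333)·(-2.8333) + (-1.8333)·(-1.8333)) / 5 = 34.8333/5 = 6.9667
  S[X_1,X_2] = ((1.1667)·(2.6667) + (1.1667)·(4.6667) + (-1.8333)·(-2.3333) + (4.1667)·(-2.3333) + (-2.8333)·(-1.3333) + (-1.8333)·(-1.3333)) / 5 = 9.3333/5 = 1.8667
  S[X_2,X_2] = ((2.6667)·(2.6667) + (4.6667)·(4.6667) + (-2.3333)·(-2.3333) + (-2.3333)·(-2.3333) + (-1.3333)·(-1.3333) + (-1.3333)·(-1.3333)) / 5 = 43.3333/5 = 8.6667
  S = [[6.9667, 1.8667],
 [1.8667, 8.6667]].

Step 3 — invert S. det(S) = 6.9667·8.6667 - (1.8667)² = 56.8933.
  S^{-1} = (1/det) · [[d, -b], [-b, a]] = [[0.1523, -0.0328],
 [-0.0328, 0.1225]].

Step 4 — quadratic form (x̄ - mu_0)^T · S^{-1} · (x̄ - mu_0):
  S^{-1} · (x̄ - mu_0) = (-0.2215, 0.2015),
  (x̄ - mu_0)^T · [...] = (-1.1667)·(-0.2215) + (1.3333)·(0.2015) = 0.5271.

Step 5 — scale by n: T² = 6 · 0.5271 = 3.1626.

T² ≈ 3.1626


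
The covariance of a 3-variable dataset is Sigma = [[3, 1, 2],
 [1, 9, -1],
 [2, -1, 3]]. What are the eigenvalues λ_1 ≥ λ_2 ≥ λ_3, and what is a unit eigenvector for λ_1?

Step 1 — characteristic polynomial p(λ) = det(λI - Sigma) = λ³ - tr·λ² + c_1·λ - det, where tr = trace, c_1 = sum of the principal 2×2 minors, det = det(Sigma):
  tr = 3 + 9 + 3 = 15,
  c_1 = (3·9 - (1)²) + (3·3 - (2)²) + (9·3 - (-1)²) = 26 + 5 + 26 = 57,
  det = 3·(9·3 - (-1)²) - (1)·((1)·3 - (-1)·(2)) + (2)·((1)·(-1) - 9·(2)) = 3·(26) - (1)·(5) + (2)·(-19) = 35.
  So p(λ) = λ³ - 15λ² + 57λ - 35.
Step 2 — look for an integer root (rational root theorem: any rational root is an integer divisor of 35). Testing λ = 5:
  p(5) = 125 - 375 + 285 - 35 = 0  ✓
  Dividing out (λ - 5): p(λ) = (λ - 5)(λ² - 10λ + 7).
Step 3 — remaining eigenvalues from the quadratic λ² - 10λ + 7 = 0:
  Δ = 10² - 4·7 = 100 - 28 = 72,  λ = (10 ± √72)/2 = (10 ± 8.4853)/2 ≈ 9.2426 or 0.7574.
  Sorted: λ_1 = 9.2426,  λ_2 = 5,  λ_3 = 0.7574  (check: sum = 15 = tr ✓).

Step 4 — unit eigenvector for λ_1 ≈ 9.2426: v spans the null space of (Sigma - λ_1 I), whose rows are
  r_1 = (-6.2426, 1, 2),  r_2 = (1, -0.2426, -1),  r_3 = (2, -1, -6.2426).
  v is orthogonal to every row, so take v ∝ r_1 × r_2 = ((1)·(-1) - (2)·(-0.2426), (2)·(1) - (-6.2426)·(-1), (-6.2426)·(-0.2426) - (1)·(1)) ≈ (-0.5147, -4.2426, 0.5147).
  Rescale (multiply by -1 so the first nonzero entry is positive): u = (0.5147, 4.2426, -0.5147).
  ||u|| = √((0.5147)² + (4.2426)² + (-0.5147)²) = √(18.5299) ≈ 4.3046,  v_1 = u/||u|| ≈ (0.1196, 0.9856, -0.1196) (||v_1|| = 1).

λ_1 = 9.2426,  λ_2 = 5,  λ_3 = 0.7574;  v_1 ≈ (0.1196, 0.9856, -0.1196)


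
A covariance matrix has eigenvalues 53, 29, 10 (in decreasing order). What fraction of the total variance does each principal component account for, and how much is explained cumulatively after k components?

Step 1 — total variance = trace(Sigma) = Σ λ_i = 53 + 29 + 10 = 92.

Step 2 — fraction explained by component i = λ_i / Σ λ:
  PC1: 53/92 = 0.5761
  PC2: 29/92 = 0.3152
  PC3: 10/92 = 0.1087

Step 3 — cumulative fraction after k components = (λ_1 + ... + λ_k) / Σ λ:
  k = 1: 53/92 = 0.5761
  k = 2: (53 + 29)/92 = 82/92 = 0.8913
  k = 3: (53 + 29 + 10)/92 = 92/92 = 1

Summary (fraction, with percent):

explained: PC1 0.5761 (57.61%), PC2 0.3152 (31.52%), PC3 0.1087 (10.87%);  cumulative: 0.5761, 0.8913, 1


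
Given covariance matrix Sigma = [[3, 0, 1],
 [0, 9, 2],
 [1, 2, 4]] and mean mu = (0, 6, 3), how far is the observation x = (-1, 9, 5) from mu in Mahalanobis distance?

Step 1 — centre the observation: (x - mu) = (-1, 3, 2).

Step 2 — invert Sigma (cofactor / det for 3×3, or solve directly):
  Sigma^{-1} = [[0.3678, 0.023, -0.1034],
 [0.023, 0.1264, -0.069],
 [-0.1034, -0.069, 0.3103]].

Step 3 — form the quadratic (x - mu)^T · Sigma^{-1} · (x - mu):
  Sigma^{-1} · (x - mu) = (-0.5057, 0.2184, 0.5172).
  (x - mu)^T · [Sigma^{-1} · (x - mu)] = (-1)·(-0.5057) + (3)·(0.2184) + (2)·(0.5172) = 2.1954.

Step 4 — take square root: d = √(2.1954) ≈ 1.4817.

d(x, mu) = √(2.1954) ≈ 1.4817


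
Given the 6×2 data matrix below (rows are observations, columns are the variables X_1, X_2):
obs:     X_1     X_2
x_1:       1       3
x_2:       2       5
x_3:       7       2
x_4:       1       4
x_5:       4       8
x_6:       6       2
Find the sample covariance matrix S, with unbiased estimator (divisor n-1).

Step 1 — column means:
  mean(X_1) = (1 + 2 + 7 + 1 + 4 + 6) / 6 = 21/6 = 3.5
  mean(X_2) = (3 + 5 + 2 + 4 + 8 + 2) / 6 = 24/6 = 4

Step 2 — sample covariance S[i,j] = (1/(n-1)) · Σ_k (x_{k,i} - mean_i) · (x_{k,j} - mean_j), with n-1 = 5.
  S[X_1,X_1] = ((-2.5)·(-2.5) + (-1.5)·(-1.5) + (3.5)·(3.5) + (-2.5)·(-2.5) + (0.5)·(0.5) + (2.5)·(2.5)) / 5 = 33.5/5 = 6.7
  S[X_1,X_2] = ((-2.5)·(-1) + (-1.5)·(1) + (3.5)·(-2) + (-2.5)·(0) + (0.5)·(4) + (2.5)·(-2)) / 5 = -9/5 = -1.8
  S[X_2,X_2] = ((-1)·(-1) + (1)·(1) + (-2)·(-2) + (0)·(0) + (4)·(4) + (-2)·(-2)) / 5 = 26/5 = 5.2

S is symmetric (S[j,i] = S[i,j]). Assembling:

S = [[6.7, -1.8],
 [-1.8, 5.2]]


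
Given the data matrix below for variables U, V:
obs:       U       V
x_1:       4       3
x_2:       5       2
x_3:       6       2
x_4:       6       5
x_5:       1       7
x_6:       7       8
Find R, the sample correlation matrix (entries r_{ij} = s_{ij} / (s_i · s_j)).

Step 1 — column means:
  mean(U) = (4 + 5 + 6 + 6 + 1 + 7) / 6 = 29/6 = 4.8333
  mean(V) = (3 + 2 + 2 + 5 + 7 + 8) / 6 = 27/6 = 4.5

Step 2 — sample variances and covariances s[i,j] = (1/(n-1)) · Σ_k (x_{k,i} - mean_i) · (x_{k,j} - mean_j), with n-1 = 5:
  s[U,U] = ((-0.8333)·(-0.8333) + (0.1667)·(0.1667) + (1.1667)·(1.1667) + (1.1667)·(1.1667) + (-3.8333)·(-3.8333) + (2.1667)·(2.1667)) / 5 = 22.8333/5 = 4.5667
  s[U,V] = ((-0.8333)·(-1.5) + (0.1667)·(-2.5) + (1.1667)·(-2.5) + (1.1667)·(0.5) + (-3.8333)·(2.5) + (2.1667)·(3.5)) / 5 = -3.5/5 = -0.7
  s[V,V] = ((-1.5)·(-1.5) + (-2.5)·(-2.5) + (-2.5)·(-2.5) + (0.5)·(0.5) + (2.5)·(2.5) + (3.5)·(3.5)) / 5 = 33.5/5 = 6.7
  Sample standard deviations s_i = √(s[i,i]):
  s(U) = √(4.5667) = 2.137
  s(V) = √(6.7) = 2.5884

Step 3 — r_{ij} = s_{ij} / (s_i · s_j):
  r[U,U] = 1 (diagonal).
  r[U,V] = -0.7 / (2.137 · 2.5884) = -0.7 / 5.5314 = -0.1265
  r[V,V] = 1 (diagonal).

R is symmetric with unit diagonal. Assembling:

R = [[1, -0.1265],
 [-0.1265, 1]]


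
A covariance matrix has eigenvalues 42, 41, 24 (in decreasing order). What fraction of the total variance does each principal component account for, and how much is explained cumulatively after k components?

Step 1 — total variance = trace(Sigma) = Σ λ_i = 42 + 41 + 24 = 107.

Step 2 — fraction explained by component i = λ_i / Σ λ:
  PC1: 42/107 = 0.3925
  PC2: 41/107 = 0.3832
  PC3: 24/107 = 0.2243

Step 3 — cumulative fraction after k components = (λ_1 + ... + λ_k) / Σ λ:
  k = 1: 42/107 = 0.3925
  k = 2: (42 + 41)/107 = 83/107 = 0.7757
  k = 3: (42 + 41 + 24)/107 = 107/107 = 1

Summary (fraction, with percent):

explained: PC1 0.3925 (39.25%), PC2 0.3832 (38.32%), PC3 0.2243 (22.43%);  cumulative: 0.3925, 0.7757, 1


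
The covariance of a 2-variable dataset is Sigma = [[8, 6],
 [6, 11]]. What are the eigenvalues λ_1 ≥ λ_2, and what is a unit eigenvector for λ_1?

Step 1 — characteristic polynomial of 2×2 Sigma:
  det(Sigma - λI) = λ² - trace · λ + det = 0.
  trace = 8 + 11 = 19, det = 8·11 - (6)² = 52.
Step 2 — discriminant:
  Δ = trace² - 4·det = 361 - 208 = 153.
Step 3 — eigenvalues:
  λ = (trace ± √Δ)/2 = (19 ± 12.3693)/2,
  λ_1 = 15.6847,  λ_2 = 3.3153.

Step 4 — unit eigenvector for λ_1: solve (Sigma - λ_1 I)v = 0. First row:
  (8 - 15.6847)·v_x + (6)·v_y = 0, i.e. (-7.6847)·v_x + (6)·v_y = 0,
  so v ∝ (b, λ_1 - a) = (6, 7.6847) = u.
  ||u|| = √((6)² + (7.6847)²) = √(95.054) ≈ 9.7496,
  v_1 = u/||u|| ≈ (0.6154, 0.7882) (||v_1|| = 1).

λ_1 = 15.6847,  λ_2 = 3.3153;  v_1 ≈ (0.6154, 0.7882)


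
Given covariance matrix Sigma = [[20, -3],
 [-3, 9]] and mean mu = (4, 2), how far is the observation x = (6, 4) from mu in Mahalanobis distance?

Step 1 — centre the observation: (x - mu) = (2, 2).

Step 2 — invert Sigma. det(Sigma) = 20·9 - (-3)² = 171.
  Sigma^{-1} = (1/det) · [[d, -b], [-b, a]] = [[0.0526, 0.0175],
 [0.0175, 0.117]].

Step 3 — form the quadratic (x - mu)^T · Sigma^{-1} · (x - mu):
  Sigma^{-1} · (x - mu) = (0.1404, 0.269).
  (x - mu)^T · [Sigma^{-1} · (x - mu)] = (2)·(0.1404) + (2)·(0.269) = 0.8187.

Step 4 — take square root: d = √(0.8187) ≈ 0.9048.

d(x, mu) = √(0.8187) ≈ 0.9048


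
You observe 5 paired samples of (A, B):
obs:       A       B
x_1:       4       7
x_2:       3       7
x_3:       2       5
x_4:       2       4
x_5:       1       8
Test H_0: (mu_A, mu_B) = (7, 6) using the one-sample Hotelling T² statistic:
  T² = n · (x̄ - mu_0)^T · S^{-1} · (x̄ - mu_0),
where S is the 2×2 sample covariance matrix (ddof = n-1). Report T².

Step 1 — sample mean vector:
  mean(A) = (4 + 3 + 2 + 2 + 1) / 5 = 12/5 = 2.4
  mean(B) = (7 + 7 + 5 + 4 + 8) / 5 = 31/5 = 6.2
  x̄ = (2.4, 6.2),  deviation x̄ - mu_0 = (2.4, 6.2) - (7, 6) = (-4.6, 0.2).

Step 2 — sample covariance matrix, S[i,j] = (1/(n-1)) · Σ_k (x_{k,i} - mean_i) · (x_{k,j} - mean_j), divisor n-1 = 4:
  S[A,A] = ((1.6)·(1.6) + (0.6)·(0.6) + (-0.4)·(-0.4) + (-0.4)·(-0.4) + (-1.4)·(-1.4)) / 4 = 5.2/4 = 1.3
  S[A,B] = ((1.6)·(0.8) + (0.6)·(0.8) + (-0.4)·(-1.2) + (-0.4)·(-2.2) + (-1.4)·(1.8)) / 4 = 0.6/4 = 0.15
  S[B,B] = ((0.8)·(0.8) + (0.8)·(0.8) + (-1.2)·(-1.2) + (-2.2)·(-2.2) + (1.8)·(1.8)) / 4 = 10.8/4 = 2.7
  S = [[1.3, 0.15],
 [0.15, 2.7]].

Step 3 — invert S. det(S) = 1.3·2.7 - (0.15)² = 3.4875.
  S^{-1} = (1/det) · [[d, -b], [-b, a]] = [[0.7742, -0.043],
 [-0.043, 0.3728]].

Step 4 — quadratic form (x̄ - mu_0)^T · S^{-1} · (x̄ - mu_0):
  S^{-1} · (x̄ - mu_0) = (-3.5699, 0.2724),
  (x̄ - mu_0)^T · [...] = (-4.6)·(-3.5699) + (0.2)·(0.2724) = 16.476.

Step 5 — scale by n: T² = 5 · 16.476 = 82.3799.

T² ≈ 82.3799


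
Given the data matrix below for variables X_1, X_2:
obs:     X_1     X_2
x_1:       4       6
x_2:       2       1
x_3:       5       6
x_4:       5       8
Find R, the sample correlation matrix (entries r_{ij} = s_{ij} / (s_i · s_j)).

Step 1 — column means:
  mean(X_1) = (4 + 2 + 5 + 5) / 4 = 16/4 = 4
  mean(X_2) = (6 + 1 + 6 + 8) / 4 = 21/4 = 5.25

Step 2 — sample variances and covariances s[i,j] = (1/(n-1)) · Σ_k (x_{k,i} - mean_i) · (x_{k,j} - mean_j), with n-1 = 3:
  s[X_1,X_1] = ((0)·(0) + (-2)·(-2) + (1)·(1) + (1)·(1)) / 3 = 6/3 = 2
  s[X_1,X_2] = ((0)·(0.75) + (-2)·(-4.25) + (1)·(0.75) + (1)·(2.75)) / 3 = 12/3 = 4
  s[X_2,X_2] = ((0.75)·(0.75) + (-4.25)·(-4.25) + (0.75)·(0.75) + (2.75)·(2.75)) / 3 = 26.75/3 = 8.9167
  Sample standard deviations s_i = √(s[i,i]):
  s(X_1) = √(2) = 1.4142
  s(X_2) = √(8.9167) = 2.9861

Step 3 — r_{ij} = s_{ij} / (s_i · s_j):
  r[X_1,X_1] = 1 (diagonal).
  r[X_1,X_2] = 4 / (1.4142 · 2.9861) = 4 / 4.223 = 0.9472
  r[X_2,X_2] = 1 (diagonal).

R is symmetric with unit diagonal. Assembling:

R = [[1, 0.9472],
 [0.9472, 1]]


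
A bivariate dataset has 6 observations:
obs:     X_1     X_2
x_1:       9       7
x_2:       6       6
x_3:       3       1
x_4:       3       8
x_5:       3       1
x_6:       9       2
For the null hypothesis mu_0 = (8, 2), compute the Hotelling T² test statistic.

Step 1 — sample mean vector:
  mean(X_1) = (9 + 6 + 3 + 3 + 3 + 9) / 6 = 33/6 = 5.5
  mean(X_2) = (7 + 6 + 1 + 8 + 1 + 2) / 6 = 25/6 = 4.1667
  x̄ = (5.5, 4.1667),  deviation x̄ - mu_0 = (5.5, 4.1667) - (8, 2) = (-2.5, 2.1667).

Step 2 — sample covariance matrix, S[i,j] = (1/(n-1)) · Σ_k (x_{k,i} - mean_i) · (x_{k,j} - mean_j), divisor n-1 = 5:
  S[X_1,X_1] = ((3.5)·(3.5) + (0.5)·(0.5) + (-2.5)·(-2.5) + (-2.5)·(-2.5) + (-2.5)·(-2.5) + (3.5)·(3.5)) / 5 = 43.5/5 = 8.7
  S[X_1,X_2] = ((3.5)·(2.8333) + (0.5)·(1.8333) + (-2.5)·(-3.1667) + (-2.5)·(3.8333) + (-2.5)·(-3.1667) + (3.5)·(-2.1667)) / 5 = 9.5/5 = 1.9
  S[X_2,X_2] = ((2.8333)·(2.8333) + (1.8333)·(1.8333) + (-3.1667)·(-3.1667) + (3.8333)·(3.8333) + (-3.1667)·(-3.1667) + (-2.1667)·(-2.1667)) / 5 = 50.8333/5 = 10.1667
  S = [[8.7, 1.9],
 [1.9, 10.1667]].

Step 3 — invert S. det(S) = 8.7·10.1667 - (1.9)² = 84.84.
  S^{-1} = (1/det) · [[d, -b], [-b, a]] = [[0.1198, -0.0224],
 [-0.0224, 0.1025]].

Step 4 — quadratic form (x̄ - mu_0)^T · S^{-1} · (x̄ - mu_0):
  S^{-1} · (x̄ - mu_0) = (-0.3481, 0.2782),
  (x̄ - mu_0)^T · [...] = (-2.5)·(-0.3481) + (2.1667)·(0.2782) = 1.473.

Step 5 — scale by n: T² = 6 · 1.473 = 8.8378.

T² ≈ 8.8378


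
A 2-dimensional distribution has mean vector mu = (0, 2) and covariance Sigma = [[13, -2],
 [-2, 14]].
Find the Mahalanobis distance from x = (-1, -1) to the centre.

Step 1 — centre the observation: (x - mu) = (-1, -3).

Step 2 — invert Sigma. det(Sigma) = 13·14 - (-2)² = 178.
  Sigma^{-1} = (1/det) · [[d, -b], [-b, a]] = [[0.0787, 0.0112],
 [0.0112, 0.073]].

Step 3 — form the quadratic (x - mu)^T · Sigma^{-1} · (x - mu):
  Sigma^{-1} · (x - mu) = (-0.1124, -0.2303).
  (x - mu)^T · [Sigma^{-1} · (x - mu)] = (-1)·(-0.1124) + (-3)·(-0.2303) = 0.8034.

Step 4 — take square root: d = √(0.8034) ≈ 0.8963.

d(x, mu) = √(0.8034) ≈ 0.8963


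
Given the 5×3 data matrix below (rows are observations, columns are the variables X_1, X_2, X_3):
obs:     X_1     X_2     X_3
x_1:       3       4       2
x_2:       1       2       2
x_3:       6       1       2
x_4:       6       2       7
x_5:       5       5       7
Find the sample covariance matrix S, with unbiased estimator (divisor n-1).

Step 1 — column means:
  mean(X_1) = (3 + 1 + 6 + 6 + 5) / 5 = 21/5 = 4.2
  mean(X_2) = (4 + 2 + 1 + 2 + 5) / 5 = 14/5 = 2.8
  mean(X_3) = (2 + 2 + 2 + 7 + 7) / 5 = 20/5 = 4

Step 2 — sample covariance S[i,j] = (1/(n-1)) · Σ_k (x_{k,i} - mean_i) · (x_{k,j} - mean_j), with n-1 = 4.
  S[X_1,X_1] = ((-1.2)·(-1.2) + (-3.2)·(-3.2) + (1.8)·(1.8) + (1.8)·(1.8) + (0.8)·(0.8)) / 4 = 18.8/4 = 4.7
  S[X_1,X_2] = ((-1.2)·(1.2) + (-3.2)·(-0.8) + (1.8)·(-1.8) + (1.8)·(-0.8) + (0.8)·(2.2)) / 4 = -1.8/4 = -0.45
  S[X_1,X_3] = ((-1.2)·(-2) + (-3.2)·(-2) + (1.8)·(-2) + (1.8)·(3) + (0.8)·(3)) / 4 = 13/4 = 3.25
  S[X_2,X_2] = ((1.2)·(1.2) + (-0.8)·(-0.8) + (-1.8)·(-1.8) + (-0.8)·(-0.8) + (2.2)·(2.2)) / 4 = 10.8/4 = 2.7
  S[X_2,X_3] = ((1.2)·(-2) + (-0.8)·(-2) + (-1.8)·(-2) + (-0.8)·(3) + (2.2)·(3)) / 4 = 7/4 = 1.75
  S[X_3,X_3] = ((-2)·(-2) + (-2)·(-2) + (-2)·(-2) + (3)·(3) + (3)·(3)) / 4 = 30/4 = 7.5

S is symmetric (S[j,i] = S[i,j]). Assembling:

S = [[4.7, -0.45, 3.25],
 [-0.45, 2.7, 1.75],
 [3.25, 1.75, 7.5]]


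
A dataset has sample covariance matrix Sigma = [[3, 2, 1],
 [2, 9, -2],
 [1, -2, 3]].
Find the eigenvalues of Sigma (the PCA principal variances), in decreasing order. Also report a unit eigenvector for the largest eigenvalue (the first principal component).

Step 1 — characteristic polynomial p(λ) = det(λI - Sigma) = λ³ - tr·λ² + c_1·λ - det, where tr = trace, c_1 = sum of the principal 2×2 minors, det = det(Sigma):
  tr = 3 + 9 + 3 = 15,
  c_1 = (3·9 - (2)²) + (3·3 - (1)²) + (9·3 - (-2)²) = 23 + 8 + 23 = 54,
  det = 3·(9·3 - (-2)²) - (2)·((2)·3 - (-2)·(1)) + (1)·((2)·(-2) - 9·(1)) = 3·(23) - (2)·(8) + (1)·(-13) = 40.
  So p(λ) = λ³ - 15λ² + 54λ - 40.
Step 2 — look for an integer root (rational root theorem: any rational root is an integer divisor of 40). Testing λ = 1:
  p(1) = 1 - 15 + 54 - 40 = 0  ✓
  Dividing out (λ - 1): p(λ) = (λ - 1)(λ² - 14λ + 40).
Step 3 — remaining eigenvalues from the quadratic λ² - 14λ + 40 = 0:
  Δ = 14² - 4·40 = 196 - 160 = 36,  λ = (14 ± √36)/2 = (14 ± 6)/2 = 10 or 4.
  Sorted: λ_1 = 10,  λ_2 = 4,  λ_3 = 1  (check: sum = 15 = tr ✓).

Step 4 — unit eigenvector for λ_1 = 10: v spans the null space of (Sigma - λ_1 I), whose rows are
  r_1 = (-7, 2, 1),  r_2 = (2, -1, -2),  r_3 = (1, -2, -7).
  v is orthogonal to every row, so take v ∝ r_1 × r_2 = ((2)·(-2) - (1)·(-1), (1)·(2) - (-7)·(-2), (-7)·(-1) - (2)·(2)) = (-3, -12, 3).
  Rescale (divide by 3; multiply by -1 so the first nonzero entry is positive): u = (1, 4, -1).
  ||u|| = √((1)² + (4)² + (-1)²) = √(18) ≈ 4.2426,  v_1 = u/||u|| ≈ (0.2357, 0.9428, -0.2357) (||v_1|| = 1).

λ_1 = 10,  λ_2 = 4,  λ_3 = 1;  v_1 ≈ (0.2357, 0.9428, -0.2357)


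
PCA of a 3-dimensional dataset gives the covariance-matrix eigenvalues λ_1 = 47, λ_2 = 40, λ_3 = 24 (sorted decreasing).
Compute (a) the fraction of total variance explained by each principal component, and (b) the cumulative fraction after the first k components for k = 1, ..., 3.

Step 1 — total variance = trace(Sigma) = Σ λ_i = 47 + 40 + 24 = 111.

Step 2 — fraction explained by component i = λ_i / Σ λ:
  PC1: 47/111 = 0.4234
  PC2: 40/111 = 0.3604
  PC3: 24/111 = 0.2162

Step 3 — cumulative fraction after k components = (λ_1 + ... + λ_k) / Σ λ:
  k = 1: 47/111 = 0.4234
  k = 2: (47 + 40)/111 = 87/111 = 0.7838
  k = 3: (47 + 40 + 24)/111 = 111/111 = 1

Summary (fraction, with percent):

explained: PC1 0.4234 (42.34%), PC2 0.3604 (36.04%), PC3 0.2162 (21.62%);  cumulative: 0.4234, 0.7838, 1


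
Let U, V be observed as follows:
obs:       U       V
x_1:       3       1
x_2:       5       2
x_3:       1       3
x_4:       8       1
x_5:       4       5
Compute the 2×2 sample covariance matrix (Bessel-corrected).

Step 1 — column means:
  mean(U) = (3 + 5 + 1 + 8 + 4) / 5 = 21/5 = 4.2
  mean(V) = (1 + 2 + 3 + 1 + 5) / 5 = 12/5 = 2.4

Step 2 — sample covariance S[i,j] = (1/(n-1)) · Σ_k (x_{k,i} - mean_i) · (x_{k,j} - mean_j), with n-1 = 4.
  S[U,U] = ((-1.2)·(-1.2) + (0.8)·(0.8) + (-3.2)·(-3.2) + (3.8)·(3.8) + (-0.2)·(-0.2)) / 4 = 26.8/4 = 6.7
  S[U,V] = ((-1.2)·(-1.4) + (0.8)·(-0.4) + (-3.2)·(0.6) + (3.8)·(-1.4) + (-0.2)·(2.6)) / 4 = -6.4/4 = -1.6
  S[V,V] = ((-1.4)·(-1.4) + (-0.4)·(-0.4) + (0.6)·(0.6) + (-1.4)·(-1.4) + (2.6)·(2.6)) / 4 = 11.2/4 = 2.8

S is symmetric (S[j,i] = S[i,j]). Assembling:

S = [[6.7, -1.6],
 [-1.6, 2.8]]


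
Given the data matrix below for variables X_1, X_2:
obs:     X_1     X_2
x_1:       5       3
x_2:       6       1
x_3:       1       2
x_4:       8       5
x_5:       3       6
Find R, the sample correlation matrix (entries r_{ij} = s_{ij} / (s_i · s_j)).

Step 1 — column means:
  mean(X_1) = (5 + 6 + 1 + 8 + 3) / 5 = 23/5 = 4.6
  mean(X_2) = (3 + 1 + 2 + 5 + 6) / 5 = 17/5 = 3.4

Step 2 — sample variances and covariances s[i,j] = (1/(n-1)) · Σ_k (x_{k,i} - mean_i) · (x_{k,j} - mean_j), with n-1 = 4:
  s[X_1,X_1] = ((0.4)·(0.4) + (1.4)·(1.4) + (-3.6)·(-3.6) + (3.4)·(3.4) + (-1.6)·(-1.6)) / 4 = 29.2/4 = 7.3
  s[X_1,X_2] = ((0.4)·(-0.4) + (1.4)·(-2.4) + (-3.6)·(-1.4) + (3.4)·(1.6) + (-1.6)·(2.6)) / 4 = 2.8/4 = 0.7
  s[X_2,X_2] = ((-0.4)·(-0.4) + (-2.4)·(-2.4) + (-1.4)·(-1.4) + (1.6)·(1.6) + (2.6)·(2.6)) / 4 = 17.2/4 = 4.3
  Sample standard deviations s_i = √(s[i,i]):
  s(X_1) = √(7.3) = 2.7019
  s(X_2) = √(4.3) = 2.0736

Step 3 — r_{ij} = s_{ij} / (s_i · s_j):
  r[X_1,X_1] = 1 (diagonal).
  r[X_1,X_2] = 0.7 / (2.7019 · 2.0736) = 0.7 / 5.6027 = 0.1249
  r[X_2,X_2] = 1 (diagonal).

R is symmetric with unit diagonal. Assembling:

R = [[1, 0.1249],
 [0.1249, 1]]


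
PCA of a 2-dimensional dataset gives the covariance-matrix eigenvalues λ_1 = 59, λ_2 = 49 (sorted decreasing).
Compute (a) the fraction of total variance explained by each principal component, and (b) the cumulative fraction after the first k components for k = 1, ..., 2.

Step 1 — total variance = trace(Sigma) = Σ λ_i = 59 + 49 = 108.

Step 2 — fraction explained by component i = λ_i / Σ λ:
  PC1: 59/108 = 0.5463
  PC2: 49/108 = 0.4537

Step 3 — cumulative fraction after k components = (λ_1 + ... + λ_k) / Σ λ:
  k = 1: 59/108 = 0.5463
  k = 2: (59 + 49)/108 = 108/108 = 1

Summary (fraction, with percent):

explained: PC1 0.5463 (54.63%), PC2 0.4537 (45.37%);  cumulative: 0.5463, 1


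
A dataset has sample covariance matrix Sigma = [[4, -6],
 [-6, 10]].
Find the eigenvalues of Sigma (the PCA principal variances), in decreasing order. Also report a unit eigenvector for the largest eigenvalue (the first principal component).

Step 1 — characteristic polynomial of 2×2 Sigma:
  det(Sigma - λI) = λ² - trace · λ + det = 0.
  trace = 4 + 10 = 14, det = 4·10 - (-6)² = 4.
Step 2 — discriminant:
  Δ = trace² - 4·det = 196 - 16 = 180.
Step 3 — eigenvalues:
  λ = (trace ± √Δ)/2 = (14 ± 13.4164)/2,
  λ_1 = 13.7082,  λ_2 = 0.2918.

Step 4 — unit eigenvector for λ_1: solve (Sigma - λ_1 I)v = 0. First row:
  (4 - 13.7082)·v_x + (-6)·v_y = 0, i.e. (-9.7082)·v_x + (-6)·v_y = 0,
  so v ∝ (b, λ_1 - a) = (-6, 9.7082); multiply by -1 so the first entry is positive: u = (6, -9.7082).
  ||u|| = √((6)² + (-9.7082)²) = √(130.2492) ≈ 11.4127,
  v_1 = u/||u|| ≈ (0.5257, -0.8507) (||v_1|| = 1).

λ_1 = 13.7082,  λ_2 = 0.2918;  v_1 ≈ (0.5257, -0.8507)


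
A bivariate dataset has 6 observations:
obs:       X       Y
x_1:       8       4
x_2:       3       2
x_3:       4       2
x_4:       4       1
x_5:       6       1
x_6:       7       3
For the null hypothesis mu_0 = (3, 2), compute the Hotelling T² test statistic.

Step 1 — sample mean vector:
  mean(X) = (8 + 3 + 4 + 4 + 6 + 7) / 6 = 32/6 = 5.3333
  mean(Y) = (4 + 2 + 2 + 1 + 1 + 3) / 6 = 13/6 = 2.1667
  x̄ = (5.3333, 2.1667),  deviation x̄ - mu_0 = (5.3333, 2.1667) - (3, 2) = (2.3333, 0.1667).

Step 2 — sample covariance matrix, S[i,j] = (1/(n-1)) · Σ_k (x_{k,i} - mean_i) · (x_{k,j} - mean_j), divisor n-1 = 5:
  S[X,X] = ((2.6667)·(2.6667) + (-2.3333)·(-2.3333) + (-1.3333)·(-1.3333) + (-1.3333)·(-1.3333) + (0.6667)·(0.6667) + (1.6667)·(1.6667)) / 5 = 19.3333/5 = 3.8667
  S[X,Y] = ((2.6667)·(1.8333) + (-2.3333)·(-0.1667) + (-1.3333)·(-0.1667) + (-1.3333)·(-1.1667) + (0.6667)·(-1.1667) + (1.6667)·(0.8333)) / 5 = 7.6667/5 = 1.5333
  S[Y,Y] = ((1.8333)·(1.8333) + (-0.1667)·(-0.1667) + (-0.1667)·(-0.1667) + (-1.1667)·(-1.1667) + (-1.1667)·(-1.1667) + (0.8333)·(0.8333)) / 5 = 6.8333/5 = 1.3667
  S = [[3.8667, 1.5333],
 [1.5333, 1.3667]].

Step 3 — invert S. det(S) = 3.8667·1.3667 - (1.5333)² = 2.9333.
  S^{-1} = (1/det) · [[d, -b], [-b, a]] = [[0.4659, -0.5227],
 [-0.5227, 1.3182]].

Step 4 — quadratic form (x̄ - mu_0)^T · S^{-1} · (x̄ - mu_0):
  S^{-1} · (x̄ - mu_0) = (1, -1),
  (x̄ - mu_0)^T · [...] = (2.3333)·(1) + (0.1667)·(-1) = 2.1667.

Step 5 — scale by n: T² = 6 · 2.1667 = 13.

T² ≈ 13


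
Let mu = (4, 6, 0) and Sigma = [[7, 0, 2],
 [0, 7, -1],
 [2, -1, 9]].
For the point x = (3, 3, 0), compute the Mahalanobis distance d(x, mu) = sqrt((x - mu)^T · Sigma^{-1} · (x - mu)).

Step 1 — centre the observation: (x - mu) = (-1, -3, 0).

Step 2 — invert Sigma (cofactor / det for 3×3, or solve directly):
  Sigma^{-1} = [[0.1527, -0.0049, -0.0345],
 [-0.0049, 0.1453, 0.0172],
 [-0.0345, 0.0172, 0.1207]].

Step 3 — form the quadratic (x - mu)^T · Sigma^{-1} · (x - mu):
  Sigma^{-1} · (x - mu) = (-0.1379, -0.431, -0.0172).
  (x - mu)^T · [Sigma^{-1} · (x - mu)] = (-1)·(-0.1379) + (-3)·(-0.431) + (0)·(-0.0172) = 1.431.

Step 4 — take square root: d = √(1.431) ≈ 1.1963.

d(x, mu) = √(1.431) ≈ 1.1963


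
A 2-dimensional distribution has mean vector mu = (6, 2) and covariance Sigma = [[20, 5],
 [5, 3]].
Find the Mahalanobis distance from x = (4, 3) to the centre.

Step 1 — centre the observation: (x - mu) = (-2, 1).

Step 2 — invert Sigma. det(Sigma) = 20·3 - (5)² = 35.
  Sigma^{-1} = (1/det) · [[d, -b], [-b, a]] = [[0.0857, -0.1429],
 [-0.1429, 0.5714]].

Step 3 — form the quadratic (x - mu)^T · Sigma^{-1} · (x - mu):
  Sigma^{-1} · (x - mu) = (-0.3143, 0.8571).
  (x - mu)^T · [Sigma^{-1} · (x - mu)] = (-2)·(-0.3143) + (1)·(0.8571) = 1.4857.

Step 4 — take square root: d = √(1.4857) ≈ 1.2189.

d(x, mu) = √(1.4857) ≈ 1.2189


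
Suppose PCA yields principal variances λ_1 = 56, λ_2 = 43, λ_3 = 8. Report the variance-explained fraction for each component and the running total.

Step 1 — total variance = trace(Sigma) = Σ λ_i = 56 + 43 + 8 = 107.

Step 2 — fraction explained by component i = λ_i / Σ λ:
  PC1: 56/107 = 0.5234
  PC2: 43/107 = 0.4019
  PC3: 8/107 = 0.0748

Step 3 — cumulative fraction after k components = (λ_1 + ... + λ_k) / Σ λ:
  k = 1: 56/107 = 0.5234
  k = 2: (56 + 43)/107 = 99/107 = 0.9252
  k = 3: (56 + 43 + 8)/107 = 107/107 = 1

Summary (fraction, with percent):

explained: PC1 0.5234 (52.34%), PC2 0.4019 (40.19%), PC3 0.0748 (7.48%);  cumulative: 0.5234, 0.9252, 1


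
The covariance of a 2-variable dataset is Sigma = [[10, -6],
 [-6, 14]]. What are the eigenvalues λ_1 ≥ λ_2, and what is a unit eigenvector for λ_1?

Step 1 — characteristic polynomial of 2×2 Sigma:
  det(Sigma - λI) = λ² - trace · λ + det = 0.
  trace = 10 + 14 = 24, det = 10·14 - (-6)² = 104.
Step 2 — discriminant:
  Δ = trace² - 4·det = 576 - 416 = 160.
Step 3 — eigenvalues:
  λ = (trace ± √Δ)/2 = (24 ± 12.6491)/2,
  λ_1 = 18.3246,  λ_2 = 5.6754.

Step 4 — unit eigenvector for λ_1: solve (Sigma - λ_1 I)v = 0. First row:
  (10 - 18.3246)·v_x + (-6)·v_y = 0, i.e. (-8.3246)·v_x + (-6)·v_y = 0,
  so v ∝ (b, λ_1 - a) = (-6, 8.3246); multiply by -1 so the first entry is positive: u = (6, -8.3246).
  ||u|| = √((6)² + (-8.3246)²) = √(105.2982) ≈ 10.2615,
  v_1 = u/||u|| ≈ (0.5847, -0.8112) (||v_1|| = 1).

λ_1 = 18.3246,  λ_2 = 5.6754;  v_1 ≈ (0.5847, -0.8112)


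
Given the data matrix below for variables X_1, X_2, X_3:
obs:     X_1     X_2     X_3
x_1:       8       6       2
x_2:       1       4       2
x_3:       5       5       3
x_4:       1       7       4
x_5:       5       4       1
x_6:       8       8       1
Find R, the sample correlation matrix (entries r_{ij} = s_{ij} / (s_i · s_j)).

Step 1 — column means:
  mean(X_1) = (8 + 1 + 5 + 1 + 5 + 8) / 6 = 28/6 = 4.6667
  mean(X_2) = (6 + 4 + 5 + 7 + 4 + 8) / 6 = 34/6 = 5.6667
  mean(X_3) = (2 + 2 + 3 + 4 + 1 + 1) / 6 = 13/6 = 2.1667

Step 2 — sample variances and covariances s[i,j] = (1/(n-1)) · Σ_k (x_{k,i} - mean_i) · (x_{k,j} - mean_j), with n-1 = 5:
  s[X_1,X_1] = ((3.3333)·(3.3333) + (-3.6667)·(-3.6667) + (0.3333)·(0.3333) + (-3.6667)·(-3.6667) + (0.3333)·(0.3333) + (3.3333)·(3.3333)) / 5 = 49.3333/5 = 9.8667
  s[X_1,X_2] = ((3.3333)·(0.3333) + (-3.6667)·(-1.6667) + (0.3333)·(-0.6667) + (-3.6667)·(1.3333) + (0.3333)·(-1.6667) + (3.3333)·(2.3333)) / 5 = 9.3333/5 = 1.8667
  s[X_1,X_3] = ((3.3333)·(-0.1667) + (-3.6667)·(-0.1667) + (0.3333)·(0.8333) + (-3.6667)·(1.8333) + (0.3333)·(-1.1667) + (3.3333)·(-1.1667)) / 5 = -10.6667/5 = -2.1333
  s[X_2,X_2] = ((0.3333)·(0.3333) + (-1.6667)·(-1.6667) + (-0.6667)·(-0.6667) + (1.3333)·(1.3333) + (-1.6667)·(-1.6667) + (2.3333)·(2.3333)) / 5 = 13.3333/5 = 2.6667
  s[X_2,X_3] = ((0.3333)·(-0.1667) + (-1.6667)·(-0.1667) + (-0.6667)·(0.8333) + (1.3333)·(1.8333) + (-1.6667)·(-1.1667) + (2.3333)·(-1.1667)) / 5 = 1.3333/5 = 0.2667
  s[X_3,X_3] = ((-0.1667)·(-0.1667) + (-0.1667)·(-0.1667) + (0.8333)·(0.8333) + (1.8333)·(1.8333) + (-1.1667)·(-1.1667) + (-1.1667)·(-1.1667)) / 5 = 6.8333/5 = 1.3667
  Sample standard deviations s_i = √(s[i,i]):
  s(X_1) = √(9.8667) = 3.1411
  s(X_2) = √(2.6667) = 1.633
  s(X_3) = √(1.3667) = 1.169

Step 3 — r_{ij} = s_{ij} / (s_i · s_j):
  r[X_1,X_1] = 1 (diagonal).
  r[X_1,X_2] = 1.8667 / (3.1411 · 1.633) = 1.8667 / 5.1294 = 0.3639
  r[X_1,X_3] = -2.1333 / (3.1411 · 1.169) = -2.1333 / 3.6721 = -0.581
  r[X_2,X_2] = 1 (diagonal).
  r[X_2,X_3] = 0.2667 / (1.633 · 1.169) = 0.2667 / 1.909 = 0.1397
  r[X_3,X_3] = 1 (diagonal).

R is symmetric with unit diagonal. Assembling:

R = [[1, 0.3639, -0.581],
 [0.3639, 1, 0.1397],
 [-0.581, 0.1397, 1]]


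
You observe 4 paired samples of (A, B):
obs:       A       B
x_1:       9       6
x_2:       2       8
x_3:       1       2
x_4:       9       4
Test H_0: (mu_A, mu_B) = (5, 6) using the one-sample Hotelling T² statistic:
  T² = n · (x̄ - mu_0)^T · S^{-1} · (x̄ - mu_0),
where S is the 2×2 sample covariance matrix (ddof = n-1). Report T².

Step 1 — sample mean vector:
  mean(A) = (9 + 2 + 1 + 9) / 4 = 21/4 = 5.25
  mean(B) = (6 + 8 + 2 + 4) / 4 = 20/4 = 5
  x̄ = (5.25, 5),  deviation x̄ - mu_0 = (5.25, 5) - (5, 6) = (0.25, -1).

Step 2 — sample covariance matrix, S[i,j] = (1/(n-1)) · Σ_k (x_{k,i} - mean_i) · (x_{k,j} - mean_j), divisor n-1 = 3:
  S[A,A] = ((3.75)·(3.75) + (-3.25)·(-3.25) + (-4.25)·(-4.25) + (3.75)·(3.75)) / 3 = 56.75/3 = 18.9167
  S[A,B] = ((3.75)·(1) + (-3.25)·(3) + (-4.25)·(-3) + (3.75)·(-1)) / 3 = 3/3 = 1
  S[B,B] = ((1)·(1) + (3)·(3) + (-3)·(-3) + (-1)·(-1)) / 3 = 20/3 = 6.6667
  S = [[18.9167, 1],
 [1, 6.6667]].

Step 3 — invert S. det(S) = 18.9167·6.6667 - (1)² = 125.1111.
  S^{-1} = (1/det) · [[d, -b], [-b, a]] = [[0.0533, -0.008],
 [-0.008, 0.1512]].

Step 4 — quadratic form (x̄ - mu_0)^T · S^{-1} · (x̄ - mu_0):
  S^{-1} · (x̄ - mu_0) = (0.0213, -0.1532),
  (x̄ - mu_0)^T · [...] = (0.25)·(0.0213) + (-1)·(-0.1532) = 0.1585.

Step 5 — scale by n: T² = 4 · 0.1585 = 0.6341.

T² ≈ 0.6341


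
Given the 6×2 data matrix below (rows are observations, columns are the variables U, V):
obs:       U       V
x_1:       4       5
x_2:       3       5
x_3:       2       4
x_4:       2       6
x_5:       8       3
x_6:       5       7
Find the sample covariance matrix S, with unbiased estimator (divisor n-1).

Step 1 — column means:
  mean(U) = (4 + 3 + 2 + 2 + 8 + 5) / 6 = 24/6 = 4
  mean(V) = (5 + 5 + 4 + 6 + 3 + 7) / 6 = 30/6 = 5

Step 2 — sample covariance S[i,j] = (1/(n-1)) · Σ_k (x_{k,i} - mean_i) · (x_{k,j} - mean_j), with n-1 = 5.
  S[U,U] = ((0)·(0) + (-1)·(-1) + (-2)·(-2) + (-2)·(-2) + (4)·(4) + (1)·(1)) / 5 = 26/5 = 5.2
  S[U,V] = ((0)·(0) + (-1)·(0) + (-2)·(-1) + (-2)·(1) + (4)·(-2) + (1)·(2)) / 5 = -6/5 = -1.2
  S[V,V] = ((0)·(0) + (0)·(0) + (-1)·(-1) + (1)·(1) + (-2)·(-2) + (2)·(2)) / 5 = 10/5 = 2

S is symmetric (S[j,i] = S[i,j]). Assembling:

S = [[5.2, -1.2],
 [-1.2, 2]]


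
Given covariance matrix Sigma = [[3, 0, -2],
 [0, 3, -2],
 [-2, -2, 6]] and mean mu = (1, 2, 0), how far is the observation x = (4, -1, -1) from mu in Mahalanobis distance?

Step 1 — centre the observation: (x - mu) = (3, -3, -1).

Step 2 — invert Sigma (cofactor / det for 3×3, or solve directly):
  Sigma^{-1} = [[0.4667, 0.1333, 0.2],
 [0.1333, 0.4667, 0.2],
 [0.2, 0.2, 0.3]].

Step 3 — form the quadratic (x - mu)^T · Sigma^{-1} · (x - mu):
  Sigma^{-1} · (x - mu) = (0.8, -1.2, -0.3).
  (x - mu)^T · [Sigma^{-1} · (x - mu)] = (3)·(0.8) + (-3)·(-1.2) + (-1)·(-0.3) = 6.3.

Step 4 — take square root: d = √(6.3) ≈ 2.51.

d(x, mu) = √(6.3) ≈ 2.51


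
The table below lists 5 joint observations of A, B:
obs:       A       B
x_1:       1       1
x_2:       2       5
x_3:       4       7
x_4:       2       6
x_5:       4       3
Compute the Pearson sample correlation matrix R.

Step 1 — column means:
  mean(A) = (1 + 2 + 4 + 2 + 4) / 5 = 13/5 = 2.6
  mean(B) = (1 + 5 + 7 + 6 + 3) / 5 = 22/5 = 4.4

Step 2 — sample variances and covariances s[i,j] = (1/(n-1)) · Σ_k (x_{k,i} - mean_i) · (x_{k,j} - mean_j), with n-1 = 4:
  s[A,A] = ((-1.6)·(-1.6) + (-0.6)·(-0.6) + (1.4)·(1.4) + (-0.6)·(-0.6) + (1.4)·(1.4)) / 4 = 7.2/4 = 1.8
  s[A,B] = ((-1.6)·(-3.4) + (-0.6)·(0.6) + (1.4)·(2.6) + (-0.6)·(1.6) + (1.4)·(-1.4)) / 4 = 5.8/4 = 1.45
  s[B,B] = ((-3.4)·(-3.4) + (0.6)·(0.6) + (2.6)·(2.6) + (1.6)·(1.6) + (-1.4)·(-1.4)) / 4 = 23.2/4 = 5.8
  Sample standard deviations s_i = √(s[i,i]):
  s(A) = √(1.8) = 1.3416
  s(B) = √(5.8) = 2.4083

Step 3 — r_{ij} = s_{ij} / (s_i · s_j):
  r[A,A] = 1 (diagonal).
  r[A,B] = 1.45 / (1.3416 · 2.4083) = 1.45 / 3.2311 = 0.4488
  r[B,B] = 1 (diagonal).

R is symmetric with unit diagonal. Assembling:

R = [[1, 0.4488],
 [0.4488, 1]]


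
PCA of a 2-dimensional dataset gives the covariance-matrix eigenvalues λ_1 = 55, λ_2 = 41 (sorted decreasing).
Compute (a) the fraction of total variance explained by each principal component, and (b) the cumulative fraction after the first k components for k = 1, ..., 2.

Step 1 — total variance = trace(Sigma) = Σ λ_i = 55 + 41 = 96.

Step 2 — fraction explained by component i = λ_i / Σ λ:
  PC1: 55/96 = 0.5729
  PC2: 41/96 = 0.4271

Step 3 — cumulative fraction after k components = (λ_1 + ... + λ_k) / Σ λ:
  k = 1: 55/96 = 0.5729
  k = 2: (55 + 41)/96 = 96/96 = 1

Summary (fraction, with percent):

explained: PC1 0.5729 (57.29%), PC2 0.4271 (42.71%);  cumulative: 0.5729, 1


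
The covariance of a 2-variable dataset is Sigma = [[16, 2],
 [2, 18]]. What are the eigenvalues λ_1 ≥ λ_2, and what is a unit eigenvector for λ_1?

Step 1 — characteristic polynomial of 2×2 Sigma:
  det(Sigma - λI) = λ² - trace · λ + det = 0.
  trace = 16 + 18 = 34, det = 16·18 - (2)² = 284.
Step 2 — discriminant:
  Δ = trace² - 4·det = 1156 - 1136 = 20.
Step 3 — eigenvalues:
  λ = (trace ± √Δ)/2 = (34 ± 4.4721)/2,
  λ_1 = 19.2361,  λ_2 = 14.7639.

Step 4 — unit eigenvector for λ_1: solve (Sigma - λ_1 I)v = 0. First row:
  (16 - 19.2361)·v_x + (2)·v_y = 0, i.e. (-3.2361)·v_x + (2)·v_y = 0,
  so v ∝ (b, λ_1 - a) = (2, 3.2361) = u.
  ||u|| = √((2)² + (3.2361)²) = √(14.4721) ≈ 3.8042,
  v_1 = u/||u|| ≈ (0.5257, 0.8507) (||v_1|| = 1).

λ_1 = 19.2361,  λ_2 = 14.7639;  v_1 ≈ (0.5257, 0.8507)


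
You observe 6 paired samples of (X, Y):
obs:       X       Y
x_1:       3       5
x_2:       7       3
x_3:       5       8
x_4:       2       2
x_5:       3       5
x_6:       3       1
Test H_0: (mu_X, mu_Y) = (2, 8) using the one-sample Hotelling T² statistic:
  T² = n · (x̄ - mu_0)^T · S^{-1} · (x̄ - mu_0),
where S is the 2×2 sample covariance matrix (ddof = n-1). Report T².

Step 1 — sample mean vector:
  mean(X) = (3 + 7 + 5 + 2 + 3 + 3) / 6 = 23/6 = 3.8333
  mean(Y) = (5 + 3 + 8 + 2 + 5 + 1) / 6 = 24/6 = 4
  x̄ = (3.8333, 4),  deviation x̄ - mu_0 = (3.8333, 4) - (2, 8) = (1.8333, -4).

Step 2 — sample covariance matrix, S[i,j] = (1/(n-1)) · Σ_k (x_{k,i} - mean_i) · (x_{k,j} - mean_j), divisor n-1 = 5:
  S[X,X] = ((-0.8333)·(-0.8333) + (3.1667)·(3.1667) + (1.1667)·(1.1667) + (-1.8333)·(-1.8333) + (-0.8333)·(-0.8333) + (-0.8333)·(-0.8333)) / 5 = 16.8333/5 = 3.3667
  S[X,Y] = ((-0.8333)·(1) + (3.1667)·(-1) + (1.1667)·(4) + (-1.8333)·(-2) + (-0.8333)·(1) + (-0.8333)·(-3)) / 5 = 6/5 = 1.2
  S[Y,Y] = ((1)·(1) + (-1)·(-1) + (4)·(4) + (-2)·(-2) + (1)·(1) + (-3)·(-3)) / 5 = 32/5 = 6.4
  S = [[3.3667, 1.2],
 [1.2, 6.4]].

Step 3 — invert S. det(S) = 3.3667·6.4 - (1.2)² = 20.1067.
  S^{-1} = (1/det) · [[d, -b], [-b, a]] = [[0.3183, -0.0597],
 [-0.0597, 0.1674]].

Step 4 — quadratic form (x̄ - mu_0)^T · S^{-1} · (x̄ - mu_0):
  S^{-1} · (x̄ - mu_0) = (0.8223, -0.7792),
  (x̄ - mu_0)^T · [...] = (1.8333)·(0.8223) + (-4)·(-0.7792) = 4.6242.

Step 5 — scale by n: T² = 6 · 4.6242 = 27.7454.

T² ≈ 27.7454


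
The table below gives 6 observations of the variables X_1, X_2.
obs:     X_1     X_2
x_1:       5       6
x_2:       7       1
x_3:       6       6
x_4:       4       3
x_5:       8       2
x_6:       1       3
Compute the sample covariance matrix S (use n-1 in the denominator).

Step 1 — column means:
  mean(X_1) = (5 + 7 + 6 + 4 + 8 + 1) / 6 = 31/6 = 5.1667
  mean(X_2) = (6 + 1 + 6 + 3 + 2 + 3) / 6 = 21/6 = 3.5

Step 2 — sample covariance S[i,j] = (1/(n-1)) · Σ_k (x_{k,i} - mean_i) · (x_{k,j} - mean_j), with n-1 = 5.
  S[X_1,X_1] = ((-0.1667)·(-0.1667) + (1.8333)·(1.8333) + (0.8333)·(0.8333) + (-1.1667)·(-1.1667) + (2.8333)·(2.8333) + (-4.1667)·(-4.1667)) / 5 = 30.8333/5 = 6.1667
  S[X_1,X_2] = ((-0.1667)·(2.5) + (1.8333)·(-2.5) + (0.8333)·(2.5) + (-1.1667)·(-0.5) + (2.8333)·(-1.5) + (-4.1667)·(-0.5)) / 5 = -4.5/5 = -0.9
  S[X_2,X_2] = ((2.5)·(2.5) + (-2.5)·(-2.5) + (2.5)·(2.5) + (-0.5)·(-0.5) + (-1.5)·(-1.5) + (-0.5)·(-0.5)) / 5 = 21.5/5 = 4.3

S is symmetric (S[j,i] = S[i,j]). Assembling:

S = [[6.1667, -0.9],
 [-0.9, 4.3]]


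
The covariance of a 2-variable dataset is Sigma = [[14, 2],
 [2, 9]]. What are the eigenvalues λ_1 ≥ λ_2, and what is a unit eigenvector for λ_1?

Step 1 — characteristic polynomial of 2×2 Sigma:
  det(Sigma - λI) = λ² - trace · λ + det = 0.
  trace = 14 + 9 = 23, det = 14·9 - (2)² = 122.
Step 2 — discriminant:
  Δ = trace² - 4·det = 529 - 488 = 41.
Step 3 — eigenvalues:
  λ = (trace ± √Δ)/2 = (23 ± 6.4031)/2,
  λ_1 = 14.7016,  λ_2 = 8.2984.

Step 4 — unit eigenvector for λ_1: solve (Sigma - λ_1 I)v = 0. First row:
  (14 - 14.7016)·v_x + (2)·v_y = 0, i.e. (-0.7016)·v_x + (2)·v_y = 0,
  so v ∝ (b, λ_1 - a) = (2, 0.7016) = u.
  ||u|| = √((2)² + (0.7016)²) = √(4.4922) ≈ 2.1195,
  v_1 = u/||u|| ≈ (0.9436, 0.331) (||v_1|| = 1).

λ_1 = 14.7016,  λ_2 = 8.2984;  v_1 ≈ (0.9436, 0.331)


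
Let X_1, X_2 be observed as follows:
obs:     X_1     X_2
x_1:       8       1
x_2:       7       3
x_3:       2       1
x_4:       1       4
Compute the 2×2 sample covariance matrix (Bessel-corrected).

Step 1 — column means:
  mean(X_1) = (8 + 7 + 2 + 1) / 4 = 18/4 = 4.5
  mean(X_2) = (1 + 3 + 1 + 4) / 4 = 9/4 = 2.25

Step 2 — sample covariance S[i,j] = (1/(n-1)) · Σ_k (x_{k,i} - mean_i) · (x_{k,j} - mean_j), with n-1 = 3.
  S[X_1,X_1] = ((3.5)·(3.5) + (2.5)·(2.5) + (-2.5)·(-2.5) + (-3.5)·(-3.5)) / 3 = 37/3 = 12.3333
  S[X_1,X_2] = ((3.5)·(-1.25) + (2.5)·(0.75) + (-2.5)·(-1.25) + (-3.5)·(1.75)) / 3 = -5.5/3 = -1.8333
  S[X_2,X_2] = ((-1.25)·(-1.25) + (0.75)·(0.75) + (-1.25)·(-1.25) + (1.75)·(1.75)) / 3 = 6.75/3 = 2.25

S is symmetric (S[j,i] = S[i,j]). Assembling:

S = [[12.3333, -1.8333],
 [-1.8333, 2.25]]


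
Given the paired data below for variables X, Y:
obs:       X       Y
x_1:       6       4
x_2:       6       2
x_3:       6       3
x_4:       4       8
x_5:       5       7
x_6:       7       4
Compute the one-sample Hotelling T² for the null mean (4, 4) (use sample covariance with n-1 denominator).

Step 1 — sample mean vector:
  mean(X) = (6 + 6 + 6 + 4 + 5 + 7) / 6 = 34/6 = 5.6667
  mean(Y) = (4 + 2 + 3 + 8 + 7 + 4) / 6 = 28/6 = 4.6667
  x̄ = (5.6667, 4.6667),  deviation x̄ - mu_0 = (5.6667, 4.6667) - (4, 4) = (1.6667, 0.6667).

Step 2 — sample covariance matrix, S[i,j] = (1/(n-1)) · Σ_k (x_{k,i} - mean_i) · (x_{k,j} - mean_j), divisor n-1 = 5:
  S[X,X] = ((0.3333)·(0.3333) + (0.3333)·(0.3333) + (0.3333)·(0.3333) + (-1.6667)·(-1.6667) + (-0.6667)·(-0.6667) + (1.3333)·(1.3333)) / 5 = 5.3333/5 = 1.0667
  S[X,Y] = ((0.3333)·(-0.6667) + (0.3333)·(-2.6667) + (0.3333)·(-1.6667) + (-1.6667)·(3.3333) + (-0.6667)·(2.3333) + (1.3333)·(-0.6667)) / 5 = -9.6667/5 = -1.9333
  S[Y,Y] = ((-0.6667)·(-0.6667) + (-2.6667)·(-2.6667) + (-1.6667)·(-1.6667) + (3.3333)·(3.3333) + (2.3333)·(2.3333) + (-0.6667)·(-0.6667)) / 5 = 27.3333/5 = 5.4667
  S = [[1.0667, -1.9333],
 [-1.9333, 5.4667]].

Step 3 — invert S. det(S) = 1.0667·5.4667 - (-1.9333)² = 2.0933.
  S^{-1} = (1/det) · [[d, -b], [-b, a]] = [[2.6115, 0.9236],
 [0.9236, 0.5096]].

Step 4 — quadratic form (x̄ - mu_0)^T · S^{-1} · (x̄ - mu_0):
  S^{-1} · (x̄ - mu_0) = (4.9682, 1.879),
  (x̄ - mu_0)^T · [...] = (1.6667)·(4.9682) + (0.6667)·(1.879) = 9.5329.

Step 5 — scale by n: T² = 6 · 9.5329 = 57.1975.

T² ≈ 57.1975
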